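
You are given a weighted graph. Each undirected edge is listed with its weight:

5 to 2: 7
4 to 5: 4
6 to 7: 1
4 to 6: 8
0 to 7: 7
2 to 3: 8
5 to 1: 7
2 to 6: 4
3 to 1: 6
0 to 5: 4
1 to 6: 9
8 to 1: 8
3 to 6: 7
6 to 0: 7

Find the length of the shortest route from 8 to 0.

Enumerating some paths:
8 → 1 → 5 → 0: 8+7+4 = 19
8 → 1 → 6 → 0: 8+9+7 = 24
Cheapest is 8 → 1 → 5 → 0 at 19.

19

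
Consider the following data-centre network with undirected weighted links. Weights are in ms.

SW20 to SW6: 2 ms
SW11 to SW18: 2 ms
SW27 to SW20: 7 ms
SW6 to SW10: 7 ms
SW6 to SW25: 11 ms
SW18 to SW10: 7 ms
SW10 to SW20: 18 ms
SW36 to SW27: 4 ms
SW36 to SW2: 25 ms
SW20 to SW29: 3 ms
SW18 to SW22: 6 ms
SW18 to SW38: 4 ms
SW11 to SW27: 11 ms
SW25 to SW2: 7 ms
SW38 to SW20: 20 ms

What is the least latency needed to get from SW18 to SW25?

Running Dijkstra from SW18:
SW18: 0
SW11: 2  (via SW18)
SW38: 4  (via SW18)
SW22: 6  (via SW18)
SW10: 7  (via SW18)
SW27: 13  (via SW11)
SW6: 14  (via SW10)
SW20: 16  (via SW6)
SW36: 17  (via SW27)
SW29: 19  (via SW20)
SW25: 25  (via SW6)
Shortest route: SW18 → SW10 → SW6 → SW25 = 25 ms.

25 ms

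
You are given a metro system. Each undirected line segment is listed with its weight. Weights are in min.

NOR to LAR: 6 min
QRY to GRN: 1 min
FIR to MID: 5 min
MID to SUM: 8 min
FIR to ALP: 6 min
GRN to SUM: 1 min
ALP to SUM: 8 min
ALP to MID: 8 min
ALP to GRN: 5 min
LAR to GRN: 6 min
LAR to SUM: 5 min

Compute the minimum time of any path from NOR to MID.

Candidate routes:
NOR - LAR - SUM - MID: 6+5+8 = 19
NOR - LAR - GRN - ALP - MID: 6+6+5+8 = 25
NOR - LAR - GRN - SUM - MID: 6+6+1+8 = 21
NOR - LAR - SUM - GRN - ALP - MID: 6+5+1+5+8 = 25
Cheapest is NOR - LAR - SUM - MID at 19 min.

19 min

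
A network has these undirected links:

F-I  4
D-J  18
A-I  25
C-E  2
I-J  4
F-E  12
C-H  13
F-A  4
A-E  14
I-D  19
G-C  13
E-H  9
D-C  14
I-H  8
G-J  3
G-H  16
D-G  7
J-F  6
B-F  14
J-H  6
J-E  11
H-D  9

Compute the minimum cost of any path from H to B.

Running Dijkstra from H:
H: 0
J: 6  (via H)
I: 8  (via H)
D: 9  (via H)
E: 9  (via H)
G: 9  (via J)
C: 11  (via E)
F: 12  (via J)
A: 16  (via F)
B: 26  (via F)
Shortest route: H–J–F–B = 26.

26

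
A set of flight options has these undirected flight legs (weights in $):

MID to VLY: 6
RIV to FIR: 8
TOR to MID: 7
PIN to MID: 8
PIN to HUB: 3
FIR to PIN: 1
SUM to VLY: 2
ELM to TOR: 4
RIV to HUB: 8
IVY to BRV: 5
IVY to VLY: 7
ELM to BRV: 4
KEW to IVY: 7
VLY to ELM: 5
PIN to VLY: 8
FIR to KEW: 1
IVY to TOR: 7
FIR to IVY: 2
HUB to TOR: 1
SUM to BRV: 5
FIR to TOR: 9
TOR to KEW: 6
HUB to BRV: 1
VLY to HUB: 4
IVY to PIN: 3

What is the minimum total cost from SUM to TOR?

Settle nodes by increasing distance from SUM:
SUM: 0
VLY: 2  (via SUM)
BRV: 5  (via SUM)
HUB: 6  (via VLY)
ELM: 7  (via VLY)
TOR: 7  (via HUB)
Shortest route: SUM–VLY–HUB–TOR = $7.

$7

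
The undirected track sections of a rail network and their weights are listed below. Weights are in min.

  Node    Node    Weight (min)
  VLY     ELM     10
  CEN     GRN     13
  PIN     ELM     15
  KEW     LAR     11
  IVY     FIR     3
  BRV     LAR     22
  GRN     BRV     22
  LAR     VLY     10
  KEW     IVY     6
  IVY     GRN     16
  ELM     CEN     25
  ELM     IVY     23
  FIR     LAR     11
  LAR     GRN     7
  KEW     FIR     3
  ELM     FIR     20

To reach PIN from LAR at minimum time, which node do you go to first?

VLY

Enumerating some paths:
LAR - FIR - ELM - PIN: 11+20+15 = 46
LAR - VLY - ELM - PIN: 10+10+15 = 35
Cheapest is LAR - VLY - ELM - PIN at 35 min.
So from LAR the first move is to VLY.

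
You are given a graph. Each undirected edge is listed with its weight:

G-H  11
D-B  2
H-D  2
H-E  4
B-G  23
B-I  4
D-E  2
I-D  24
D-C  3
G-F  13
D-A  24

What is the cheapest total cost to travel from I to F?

Enumerating some paths:
I - D - H - G - F: 24+2+11+13 = 50
I - B - D - E - H - G - F: 4+2+2+4+11+13 = 36
I - B - G - F: 4+23+13 = 40
I - B - D - H - G - F: 4+2+2+11+13 = 32
The minimum is 32 via I - B - D - H - G - F.

32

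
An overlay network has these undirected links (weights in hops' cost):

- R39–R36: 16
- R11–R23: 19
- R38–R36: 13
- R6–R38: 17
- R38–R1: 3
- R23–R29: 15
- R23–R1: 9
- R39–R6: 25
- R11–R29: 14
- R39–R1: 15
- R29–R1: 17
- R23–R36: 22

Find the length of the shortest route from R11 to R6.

Enumerating some paths:
R11 → R29 → R1 → R38 → R6: 14+17+3+17 = 51
R11 → R23 → R1 → R38 → R6: 19+9+3+17 = 48
Cheapest is R11 → R23 → R1 → R38 → R6 at 48 hops' cost.

48 hops' cost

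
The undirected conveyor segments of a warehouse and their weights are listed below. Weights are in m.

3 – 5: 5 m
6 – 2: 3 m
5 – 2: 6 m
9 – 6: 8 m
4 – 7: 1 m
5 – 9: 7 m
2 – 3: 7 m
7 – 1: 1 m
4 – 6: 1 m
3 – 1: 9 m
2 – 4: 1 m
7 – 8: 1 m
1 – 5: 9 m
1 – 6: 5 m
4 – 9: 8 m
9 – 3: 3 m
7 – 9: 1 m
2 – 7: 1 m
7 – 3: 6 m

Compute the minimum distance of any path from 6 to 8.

3 m

Shortest distances from 6:
6: 0
4: 1  (via 6)
2: 2  (via 4)
7: 2  (via 4)
1: 3  (via 7)
8: 3  (via 7)
Shortest route: 6 → 4 → 7 → 8 = 3 m.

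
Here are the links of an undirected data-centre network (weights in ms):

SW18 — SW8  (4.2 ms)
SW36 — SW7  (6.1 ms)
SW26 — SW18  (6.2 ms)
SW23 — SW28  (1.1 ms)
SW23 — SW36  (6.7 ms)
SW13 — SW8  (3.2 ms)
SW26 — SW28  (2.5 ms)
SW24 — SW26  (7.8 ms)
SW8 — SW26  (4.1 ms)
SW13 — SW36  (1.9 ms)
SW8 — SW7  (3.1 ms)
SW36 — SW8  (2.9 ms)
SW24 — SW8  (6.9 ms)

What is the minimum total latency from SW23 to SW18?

9.8 ms

Running Dijkstra from SW23:
SW23: 0
SW28: 1.1  (via SW23)
SW26: 3.6  (via SW28)
SW36: 6.7  (via SW23)
SW8: 7.7  (via SW26)
SW13: 8.6  (via SW36)
SW18: 9.8  (via SW26)
Shortest route: SW23–SW28–SW26–SW18 = 9.8 ms.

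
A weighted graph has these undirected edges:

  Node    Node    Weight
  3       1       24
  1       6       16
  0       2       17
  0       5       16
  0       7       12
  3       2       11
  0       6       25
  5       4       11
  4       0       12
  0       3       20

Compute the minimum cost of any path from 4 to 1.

Settle nodes by increasing distance from 4:
4: 0
5: 11  (via 4)
0: 12  (via 4)
7: 24  (via 0)
2: 29  (via 0)
3: 32  (via 0)
6: 37  (via 0)
1: 53  (via 6)
Shortest route: 4 → 0 → 6 → 1 = 53.

53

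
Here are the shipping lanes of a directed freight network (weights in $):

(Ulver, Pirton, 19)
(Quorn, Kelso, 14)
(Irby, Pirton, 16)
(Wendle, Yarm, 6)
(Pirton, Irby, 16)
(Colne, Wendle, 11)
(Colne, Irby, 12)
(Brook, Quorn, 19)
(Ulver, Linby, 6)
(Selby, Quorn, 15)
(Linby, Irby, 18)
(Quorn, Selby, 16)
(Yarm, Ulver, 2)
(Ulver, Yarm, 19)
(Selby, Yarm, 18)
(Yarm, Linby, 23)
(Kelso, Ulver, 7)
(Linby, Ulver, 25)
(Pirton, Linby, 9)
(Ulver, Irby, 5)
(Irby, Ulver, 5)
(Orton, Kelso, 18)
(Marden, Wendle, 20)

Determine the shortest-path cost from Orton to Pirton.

$44

Compare a few routes:
Orton - Kelso - Ulver - Irby - Pirton: 18+7+5+16 = 46
Orton - Kelso - Ulver - Pirton: 18+7+19 = 44
Cheapest is Orton - Kelso - Ulver - Pirton at $44.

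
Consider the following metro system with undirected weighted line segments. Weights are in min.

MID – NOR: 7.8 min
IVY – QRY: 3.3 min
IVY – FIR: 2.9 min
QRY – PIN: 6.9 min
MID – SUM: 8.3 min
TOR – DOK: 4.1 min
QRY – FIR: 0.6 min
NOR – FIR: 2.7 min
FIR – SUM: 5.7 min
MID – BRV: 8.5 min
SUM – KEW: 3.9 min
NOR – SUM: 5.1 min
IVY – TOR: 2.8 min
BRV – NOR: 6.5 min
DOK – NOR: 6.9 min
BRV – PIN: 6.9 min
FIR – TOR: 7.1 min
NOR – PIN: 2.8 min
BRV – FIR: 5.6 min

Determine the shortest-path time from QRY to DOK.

Running Dijkstra from QRY:
QRY: 0
FIR: 0.6  (via QRY)
IVY: 3.3  (via QRY)
NOR: 3.3  (via FIR)
PIN: 6.1  (via NOR)
TOR: 6.1  (via IVY)
BRV: 6.2  (via FIR)
SUM: 6.3  (via FIR)
KEW: 10.2  (via SUM)
DOK: 10.2  (via NOR)
Shortest route: QRY–FIR–NOR–DOK = 10.2 min.

10.2 min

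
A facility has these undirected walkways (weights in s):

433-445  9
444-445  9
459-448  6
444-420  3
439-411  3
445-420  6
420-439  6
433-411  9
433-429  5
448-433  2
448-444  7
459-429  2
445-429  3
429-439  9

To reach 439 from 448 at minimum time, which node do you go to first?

Enumerating some paths:
448 → 433 → 411 → 439: 2+9+3 = 14
448 → 433 → 429 → 439: 2+5+9 = 16
448 → 444 → 420 → 439: 7+3+6 = 16
448 → 459 → 429 → 439: 6+2+9 = 17
Cheapest is 448 → 433 → 411 → 439 at 14 s.
So from 448 the first move is to 433.

433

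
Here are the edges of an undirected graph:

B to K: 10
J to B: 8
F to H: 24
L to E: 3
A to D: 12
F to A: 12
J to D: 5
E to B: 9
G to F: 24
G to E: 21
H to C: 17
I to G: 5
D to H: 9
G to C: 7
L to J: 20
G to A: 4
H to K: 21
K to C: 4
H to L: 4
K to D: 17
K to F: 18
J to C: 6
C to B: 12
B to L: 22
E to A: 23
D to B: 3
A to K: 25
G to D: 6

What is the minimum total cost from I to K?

16

Candidate routes:
I–G–C–K: 5+7+4 = 16
I–G–D–J–C–K: 5+6+5+6+4 = 26
I–G–D–B–K: 5+6+3+10 = 24
The minimum is 16 via I–G–C–K.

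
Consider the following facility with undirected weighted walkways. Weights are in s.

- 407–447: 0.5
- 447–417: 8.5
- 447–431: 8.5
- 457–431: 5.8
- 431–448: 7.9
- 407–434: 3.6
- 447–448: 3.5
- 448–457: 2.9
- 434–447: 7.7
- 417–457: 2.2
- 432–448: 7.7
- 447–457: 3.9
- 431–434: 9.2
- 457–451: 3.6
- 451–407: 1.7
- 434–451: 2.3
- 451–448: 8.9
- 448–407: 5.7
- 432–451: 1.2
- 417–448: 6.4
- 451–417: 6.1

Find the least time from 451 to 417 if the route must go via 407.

Shortest 451→407: 451–407 = 1.7
Best 407 to 417: 407–447–457–417 costing 6.6
Total via 407: 1.7 + 6.6 = 8.3 s.

8.3 s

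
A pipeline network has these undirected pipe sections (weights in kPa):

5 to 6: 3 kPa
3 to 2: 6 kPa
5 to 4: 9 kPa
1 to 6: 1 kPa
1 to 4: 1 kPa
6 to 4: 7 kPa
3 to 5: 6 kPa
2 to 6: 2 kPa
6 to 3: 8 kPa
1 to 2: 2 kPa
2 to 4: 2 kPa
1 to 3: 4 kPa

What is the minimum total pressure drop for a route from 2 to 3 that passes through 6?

Shortest 2→6: 2–6 = 2
Shortest 6→3: 6–1–3 = 5
Total via 6: 2 + 5 = 7 kPa.

7 kPa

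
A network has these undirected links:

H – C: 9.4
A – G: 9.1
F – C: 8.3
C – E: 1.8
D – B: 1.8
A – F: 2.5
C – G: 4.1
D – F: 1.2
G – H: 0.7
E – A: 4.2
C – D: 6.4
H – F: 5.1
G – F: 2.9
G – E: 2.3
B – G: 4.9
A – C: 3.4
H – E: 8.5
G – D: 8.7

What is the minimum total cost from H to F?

Shortest distances from H:
H: 0
G: 0.7  (via H)
E: 3  (via G)
F: 3.6  (via G)
Shortest route: H → G → F = 3.6.

3.6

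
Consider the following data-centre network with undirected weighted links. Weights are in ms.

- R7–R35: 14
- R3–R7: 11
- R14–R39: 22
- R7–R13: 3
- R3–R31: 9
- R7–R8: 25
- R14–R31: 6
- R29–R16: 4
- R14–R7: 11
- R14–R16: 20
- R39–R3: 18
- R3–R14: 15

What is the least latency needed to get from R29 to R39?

46 ms

Shortest distances from R29:
R29: 0
R16: 4  (via R29)
R14: 24  (via R16)
R31: 30  (via R14)
R7: 35  (via R14)
R13: 38  (via R7)
R3: 39  (via R14)
R39: 46  (via R14)
Shortest route: R29 → R16 → R14 → R39 = 46 ms.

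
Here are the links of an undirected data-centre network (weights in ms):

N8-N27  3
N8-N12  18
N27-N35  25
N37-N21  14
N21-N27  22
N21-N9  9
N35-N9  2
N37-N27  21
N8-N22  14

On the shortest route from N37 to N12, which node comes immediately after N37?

Enumerating some paths:
N37–N27–N8–N12: 21+3+18 = 42
N37–N21–N27–N8–N12: 14+22+3+18 = 57
The minimum is 42 ms via N37–N27–N8–N12.
So from N37 the first move is to N27.

N27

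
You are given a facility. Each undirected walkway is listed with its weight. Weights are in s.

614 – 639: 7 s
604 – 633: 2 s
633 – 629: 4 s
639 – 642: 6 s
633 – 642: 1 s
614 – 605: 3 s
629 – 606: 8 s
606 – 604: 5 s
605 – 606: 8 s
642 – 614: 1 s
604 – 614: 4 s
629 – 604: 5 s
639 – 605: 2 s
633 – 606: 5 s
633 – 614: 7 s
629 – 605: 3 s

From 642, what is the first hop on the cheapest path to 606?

633

Compare a few routes:
642 - 633 - 604 - 606: 1+2+5 = 8
642 - 614 - 604 - 606: 1+4+5 = 10
642 - 633 - 606: 1+5 = 6
Cheapest is 642 - 633 - 606 at 6 s.
So from 642 the first move is to 633.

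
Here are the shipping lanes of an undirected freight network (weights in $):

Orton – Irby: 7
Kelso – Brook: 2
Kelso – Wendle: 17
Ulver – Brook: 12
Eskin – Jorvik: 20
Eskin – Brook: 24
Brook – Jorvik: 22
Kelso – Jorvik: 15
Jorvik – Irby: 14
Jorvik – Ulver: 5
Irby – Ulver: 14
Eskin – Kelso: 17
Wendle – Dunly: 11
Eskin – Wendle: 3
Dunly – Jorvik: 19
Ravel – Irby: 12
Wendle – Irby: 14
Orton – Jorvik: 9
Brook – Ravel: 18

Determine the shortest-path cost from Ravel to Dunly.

$37

Compare a few routes:
Ravel - Irby - Wendle - Dunly: 12+14+11 = 37
Ravel - Irby - Jorvik - Dunly: 12+14+19 = 45
The minimum is $37 via Ravel - Irby - Wendle - Dunly.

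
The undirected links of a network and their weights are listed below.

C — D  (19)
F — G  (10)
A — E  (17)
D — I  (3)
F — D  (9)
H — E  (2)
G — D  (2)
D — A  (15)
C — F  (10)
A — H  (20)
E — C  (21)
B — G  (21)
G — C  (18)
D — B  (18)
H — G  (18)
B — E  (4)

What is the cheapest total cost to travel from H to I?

23

Running Dijkstra from H:
H: 0
E: 2  (via H)
B: 6  (via E)
G: 18  (via H)
A: 19  (via E)
D: 20  (via G)
C: 23  (via E)
I: 23  (via D)
Shortest route: H–G–D–I = 23.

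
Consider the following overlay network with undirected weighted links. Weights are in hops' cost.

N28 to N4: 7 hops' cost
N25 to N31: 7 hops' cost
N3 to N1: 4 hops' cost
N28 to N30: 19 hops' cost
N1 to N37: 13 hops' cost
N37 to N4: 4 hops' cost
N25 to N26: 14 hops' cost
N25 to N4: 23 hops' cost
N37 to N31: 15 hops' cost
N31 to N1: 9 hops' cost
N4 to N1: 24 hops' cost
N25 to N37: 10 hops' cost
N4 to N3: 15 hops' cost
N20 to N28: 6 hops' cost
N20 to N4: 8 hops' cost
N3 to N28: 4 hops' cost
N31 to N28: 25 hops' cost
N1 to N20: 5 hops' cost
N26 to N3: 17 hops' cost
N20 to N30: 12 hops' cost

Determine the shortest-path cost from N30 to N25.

Settle nodes by increasing distance from N30:
N30: 0
N20: 12  (via N30)
N1: 17  (via N20)
N28: 18  (via N20)
N4: 20  (via N20)
N3: 21  (via N1)
N37: 24  (via N4)
N31: 26  (via N1)
N25: 33  (via N31)
Shortest route: N30 → N20 → N1 → N31 → N25 = 33 hops' cost.

33 hops' cost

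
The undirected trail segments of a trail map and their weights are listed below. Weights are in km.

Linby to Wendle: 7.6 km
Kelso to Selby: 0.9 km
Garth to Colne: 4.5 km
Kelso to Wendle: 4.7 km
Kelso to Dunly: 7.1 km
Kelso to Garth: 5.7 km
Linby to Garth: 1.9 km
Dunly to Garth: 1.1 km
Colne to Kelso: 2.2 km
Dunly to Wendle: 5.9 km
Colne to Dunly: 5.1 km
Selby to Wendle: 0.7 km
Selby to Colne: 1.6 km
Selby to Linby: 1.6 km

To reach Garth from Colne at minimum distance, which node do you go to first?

Candidate routes:
Colne - Garth: 4.5 = 4.5
Colne - Selby - Linby - Garth: 1.6+1.6+1.9 = 5.1
Colne - Dunly - Garth: 5.1+1.1 = 6.2
The minimum is 4.5 km via Colne - Garth.
So from Colne the first move is to Garth.

Garth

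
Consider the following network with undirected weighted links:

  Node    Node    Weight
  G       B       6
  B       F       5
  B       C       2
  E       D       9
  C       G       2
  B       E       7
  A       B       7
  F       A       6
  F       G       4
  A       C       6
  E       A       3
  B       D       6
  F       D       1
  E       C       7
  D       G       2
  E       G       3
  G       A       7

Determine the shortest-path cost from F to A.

Running Dijkstra from F:
F: 0
D: 1  (via F)
G: 3  (via D)
B: 5  (via F)
C: 5  (via G)
A: 6  (via F)
Shortest route: F → A = 6.

6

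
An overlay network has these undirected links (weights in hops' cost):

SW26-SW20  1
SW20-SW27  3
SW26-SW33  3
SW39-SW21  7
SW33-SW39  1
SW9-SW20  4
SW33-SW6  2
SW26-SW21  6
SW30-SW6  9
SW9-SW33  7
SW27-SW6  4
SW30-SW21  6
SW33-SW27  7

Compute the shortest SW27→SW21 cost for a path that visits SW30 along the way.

Best SW27 to SW30: SW27 → SW6 → SW30 costing 13
Best SW30 to SW21: SW30 → SW21 costing 6
Total via SW30: 13 + 6 = 19 hops' cost.

19 hops' cost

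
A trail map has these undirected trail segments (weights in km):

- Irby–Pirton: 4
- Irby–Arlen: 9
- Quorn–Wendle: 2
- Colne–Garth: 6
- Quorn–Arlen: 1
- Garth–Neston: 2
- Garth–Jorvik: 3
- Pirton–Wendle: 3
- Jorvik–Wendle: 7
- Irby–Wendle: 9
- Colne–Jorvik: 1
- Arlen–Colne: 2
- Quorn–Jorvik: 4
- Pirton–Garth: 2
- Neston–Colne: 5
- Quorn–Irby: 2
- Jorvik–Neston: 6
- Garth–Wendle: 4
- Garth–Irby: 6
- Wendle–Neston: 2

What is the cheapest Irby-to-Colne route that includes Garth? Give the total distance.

Best Irby to Garth: Irby–Garth costing 6
Best Garth to Colne: Garth–Jorvik–Colne costing 4
Total via Garth: 6 + 4 = 10 km.

10 km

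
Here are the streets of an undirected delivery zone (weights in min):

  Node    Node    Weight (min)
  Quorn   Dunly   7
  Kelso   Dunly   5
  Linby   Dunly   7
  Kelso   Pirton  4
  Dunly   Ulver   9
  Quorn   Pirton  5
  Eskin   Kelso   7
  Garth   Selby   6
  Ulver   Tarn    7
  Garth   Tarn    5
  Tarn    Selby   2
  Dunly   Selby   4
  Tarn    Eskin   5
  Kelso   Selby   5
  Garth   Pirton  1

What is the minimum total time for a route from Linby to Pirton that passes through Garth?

Best Linby to Garth: Linby–Dunly–Selby–Garth costing 17
Shortest Garth→Pirton: Garth–Pirton = 1
Total via Garth: 17 + 1 = 18 min.

18 min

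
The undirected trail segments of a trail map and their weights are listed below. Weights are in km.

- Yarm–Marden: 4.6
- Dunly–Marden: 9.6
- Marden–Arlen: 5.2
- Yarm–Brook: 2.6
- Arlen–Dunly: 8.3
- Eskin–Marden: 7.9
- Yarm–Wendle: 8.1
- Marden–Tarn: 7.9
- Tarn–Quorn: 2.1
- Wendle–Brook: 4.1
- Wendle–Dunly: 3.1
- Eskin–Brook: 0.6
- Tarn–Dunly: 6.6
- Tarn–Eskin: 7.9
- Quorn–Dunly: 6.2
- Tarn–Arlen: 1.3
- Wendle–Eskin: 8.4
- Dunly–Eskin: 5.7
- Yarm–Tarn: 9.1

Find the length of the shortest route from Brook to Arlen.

9.8 km

Settle nodes by increasing distance from Brook:
Brook: 0
Eskin: 0.6  (via Brook)
Yarm: 2.6  (via Brook)
Wendle: 4.1  (via Brook)
Dunly: 6.3  (via Eskin)
Marden: 7.2  (via Yarm)
Tarn: 8.5  (via Eskin)
Arlen: 9.8  (via Tarn)
Shortest route: Brook → Eskin → Tarn → Arlen = 9.8 km.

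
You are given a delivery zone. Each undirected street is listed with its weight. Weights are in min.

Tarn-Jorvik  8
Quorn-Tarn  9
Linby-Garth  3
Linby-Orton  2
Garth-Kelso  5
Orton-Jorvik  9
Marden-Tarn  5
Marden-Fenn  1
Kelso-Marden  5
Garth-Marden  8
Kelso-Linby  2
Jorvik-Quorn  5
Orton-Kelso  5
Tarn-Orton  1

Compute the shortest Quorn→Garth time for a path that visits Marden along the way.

22 min

Shortest Quorn→Marden: Quorn → Tarn → Marden = 14
Best Marden to Garth: Marden → Garth costing 8
Total via Marden: 14 + 8 = 22 min.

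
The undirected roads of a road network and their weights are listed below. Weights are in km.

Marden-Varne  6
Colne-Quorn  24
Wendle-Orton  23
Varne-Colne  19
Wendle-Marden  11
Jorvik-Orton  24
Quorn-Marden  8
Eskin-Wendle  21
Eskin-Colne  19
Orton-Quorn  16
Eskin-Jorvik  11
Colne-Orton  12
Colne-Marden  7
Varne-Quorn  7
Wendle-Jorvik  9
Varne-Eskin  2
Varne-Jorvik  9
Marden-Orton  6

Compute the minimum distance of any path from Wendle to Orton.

17 km

Enumerating some paths:
Wendle–Marden–Orton: 11+6 = 17
Wendle–Orton: 23 = 23
Wendle–Jorvik–Varne–Marden–Orton: 9+9+6+6 = 30
Cheapest is Wendle–Marden–Orton at 17 km.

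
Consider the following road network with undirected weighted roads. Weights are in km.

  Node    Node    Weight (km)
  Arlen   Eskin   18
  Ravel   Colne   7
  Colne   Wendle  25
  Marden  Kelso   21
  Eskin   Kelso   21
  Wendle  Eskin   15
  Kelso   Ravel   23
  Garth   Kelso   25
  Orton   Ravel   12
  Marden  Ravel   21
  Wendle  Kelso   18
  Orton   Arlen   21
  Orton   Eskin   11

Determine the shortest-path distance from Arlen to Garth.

Shortest distances from Arlen:
Arlen: 0
Eskin: 18  (via Arlen)
Orton: 21  (via Arlen)
Wendle: 33  (via Eskin)
Ravel: 33  (via Orton)
Kelso: 39  (via Eskin)
Colne: 40  (via Ravel)
Marden: 54  (via Ravel)
Garth: 64  (via Kelso)
Shortest route: Arlen–Eskin–Kelso–Garth = 64 km.

64 km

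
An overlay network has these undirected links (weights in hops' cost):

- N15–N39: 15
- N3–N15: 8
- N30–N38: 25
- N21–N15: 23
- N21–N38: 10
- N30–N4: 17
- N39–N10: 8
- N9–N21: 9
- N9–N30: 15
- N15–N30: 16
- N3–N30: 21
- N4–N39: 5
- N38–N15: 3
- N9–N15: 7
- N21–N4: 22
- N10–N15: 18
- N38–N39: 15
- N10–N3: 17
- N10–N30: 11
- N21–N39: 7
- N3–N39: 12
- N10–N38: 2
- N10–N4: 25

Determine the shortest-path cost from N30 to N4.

17 hops' cost

Settle nodes by increasing distance from N30:
N30: 0
N10: 11  (via N30)
N38: 13  (via N10)
N9: 15  (via N30)
N15: 16  (via N30)
N4: 17  (via N30)
Shortest route: N30 → N4 = 17 hops' cost.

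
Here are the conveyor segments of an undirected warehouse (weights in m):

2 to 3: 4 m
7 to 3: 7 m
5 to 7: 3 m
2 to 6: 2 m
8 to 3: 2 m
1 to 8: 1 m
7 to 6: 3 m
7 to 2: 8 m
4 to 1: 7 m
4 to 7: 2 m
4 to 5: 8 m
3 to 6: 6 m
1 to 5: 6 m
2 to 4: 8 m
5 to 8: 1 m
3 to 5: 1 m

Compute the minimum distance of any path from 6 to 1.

8 m

Enumerating some paths:
6 → 3 → 8 → 1: 6+2+1 = 9
6 → 7 → 5 → 8 → 1: 3+3+1+1 = 8
Cheapest is 6 → 7 → 5 → 8 → 1 at 8 m.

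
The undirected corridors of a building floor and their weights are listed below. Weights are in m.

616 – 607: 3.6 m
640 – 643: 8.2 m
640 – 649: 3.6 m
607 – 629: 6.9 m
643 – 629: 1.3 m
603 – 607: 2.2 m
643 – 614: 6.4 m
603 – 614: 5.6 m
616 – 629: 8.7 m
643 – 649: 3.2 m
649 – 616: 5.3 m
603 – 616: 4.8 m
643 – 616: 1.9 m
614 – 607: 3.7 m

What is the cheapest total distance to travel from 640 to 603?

13.5 m

Shortest distances from 640:
640: 0
649: 3.6  (via 640)
643: 6.8  (via 649)
629: 8.1  (via 643)
616: 8.7  (via 643)
607: 12.3  (via 616)
614: 13.2  (via 643)
603: 13.5  (via 616)
Shortest route: 640 → 649 → 643 → 616 → 603 = 13.5 m.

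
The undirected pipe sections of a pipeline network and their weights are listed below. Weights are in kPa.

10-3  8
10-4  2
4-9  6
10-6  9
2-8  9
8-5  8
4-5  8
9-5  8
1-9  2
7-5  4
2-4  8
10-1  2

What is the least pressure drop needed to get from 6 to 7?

23 kPa

Compare a few routes:
6 - 10 - 1 - 9 - 5 - 7: 9+2+2+8+4 = 25
6 - 10 - 4 - 5 - 7: 9+2+8+4 = 23
The minimum is 23 kPa via 6 - 10 - 4 - 5 - 7.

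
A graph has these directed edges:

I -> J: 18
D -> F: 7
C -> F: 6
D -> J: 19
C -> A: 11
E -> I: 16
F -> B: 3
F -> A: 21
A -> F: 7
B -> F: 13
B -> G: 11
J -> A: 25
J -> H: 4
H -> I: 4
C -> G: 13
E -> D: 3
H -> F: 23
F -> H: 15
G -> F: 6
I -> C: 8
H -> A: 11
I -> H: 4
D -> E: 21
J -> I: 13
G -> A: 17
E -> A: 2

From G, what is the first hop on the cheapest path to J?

F

Candidate routes:
G → F → H → I → J: 6+15+4+18 = 43
G → A → F → H → I → J: 17+7+15+4+18 = 61
The minimum is 43 via G → F → H → I → J.
So from G the first move is to F.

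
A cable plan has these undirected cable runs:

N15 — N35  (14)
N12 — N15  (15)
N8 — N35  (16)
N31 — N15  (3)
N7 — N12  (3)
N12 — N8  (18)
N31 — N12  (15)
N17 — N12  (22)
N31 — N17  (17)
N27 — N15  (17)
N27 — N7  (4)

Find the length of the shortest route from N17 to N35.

34

Settle nodes by increasing distance from N17:
N17: 0
N31: 17  (via N17)
N15: 20  (via N31)
N12: 22  (via N17)
N7: 25  (via N12)
N27: 29  (via N7)
N35: 34  (via N15)
Shortest route: N17–N31–N15–N35 = 34.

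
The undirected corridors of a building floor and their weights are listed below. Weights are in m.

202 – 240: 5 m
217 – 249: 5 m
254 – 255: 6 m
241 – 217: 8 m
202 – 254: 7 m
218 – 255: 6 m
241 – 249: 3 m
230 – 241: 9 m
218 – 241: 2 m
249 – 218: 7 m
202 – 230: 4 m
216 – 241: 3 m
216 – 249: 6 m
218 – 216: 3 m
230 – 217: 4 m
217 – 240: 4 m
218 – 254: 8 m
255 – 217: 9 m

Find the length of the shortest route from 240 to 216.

Enumerating some paths:
240 → 217 → 249 → 216: 4+5+6 = 15
240 → 217 → 249 → 241 → 218 → 216: 4+5+3+2+3 = 17
The minimum is 15 m via 240 → 217 → 249 → 216.

15 m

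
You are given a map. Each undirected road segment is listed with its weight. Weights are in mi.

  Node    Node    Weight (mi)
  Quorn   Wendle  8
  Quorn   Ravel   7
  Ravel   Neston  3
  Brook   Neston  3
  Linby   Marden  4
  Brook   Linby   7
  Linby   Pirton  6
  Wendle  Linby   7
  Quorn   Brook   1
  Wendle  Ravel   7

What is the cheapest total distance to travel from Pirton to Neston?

Running Dijkstra from Pirton:
Pirton: 0
Linby: 6  (via Pirton)
Marden: 10  (via Linby)
Wendle: 13  (via Linby)
Brook: 13  (via Linby)
Quorn: 14  (via Brook)
Neston: 16  (via Brook)
Shortest route: Pirton–Linby–Brook–Neston = 16 mi.

16 mi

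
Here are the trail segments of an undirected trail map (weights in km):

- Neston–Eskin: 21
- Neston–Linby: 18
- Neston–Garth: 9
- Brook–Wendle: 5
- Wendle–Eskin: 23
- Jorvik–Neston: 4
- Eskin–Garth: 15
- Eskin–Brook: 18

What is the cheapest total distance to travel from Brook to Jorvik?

43 km

Enumerating some paths:
Brook–Eskin–Neston–Jorvik: 18+21+4 = 43
Brook–Eskin–Garth–Neston–Jorvik: 18+15+9+4 = 46
Brook–Wendle–Eskin–Neston–Jorvik: 5+23+21+4 = 53
The minimum is 43 km via Brook–Eskin–Neston–Jorvik.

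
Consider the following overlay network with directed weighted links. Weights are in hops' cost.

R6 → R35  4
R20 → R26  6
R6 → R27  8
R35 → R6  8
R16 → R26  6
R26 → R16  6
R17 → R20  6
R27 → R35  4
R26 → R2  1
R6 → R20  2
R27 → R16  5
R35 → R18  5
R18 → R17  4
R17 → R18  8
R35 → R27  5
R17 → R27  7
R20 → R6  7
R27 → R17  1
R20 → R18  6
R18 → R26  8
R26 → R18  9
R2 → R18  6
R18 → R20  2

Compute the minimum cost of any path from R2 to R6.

Shortest distances from R2:
R2: 0
R18: 6  (via R2)
R20: 8  (via R18)
R17: 10  (via R18)
R26: 14  (via R18)
R6: 15  (via R20)
Shortest route: R2–R18–R20–R6 = 15 hops' cost.

15 hops' cost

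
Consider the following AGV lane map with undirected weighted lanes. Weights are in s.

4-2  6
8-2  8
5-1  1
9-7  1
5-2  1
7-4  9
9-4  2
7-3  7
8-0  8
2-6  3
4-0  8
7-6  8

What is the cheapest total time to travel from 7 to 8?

Settle nodes by increasing distance from 7:
7: 0
9: 1  (via 7)
4: 3  (via 9)
3: 7  (via 7)
6: 8  (via 7)
2: 9  (via 4)
5: 10  (via 2)
0: 11  (via 4)
1: 11  (via 5)
8: 17  (via 2)
Shortest route: 7 → 9 → 4 → 2 → 8 = 17 s.

17 s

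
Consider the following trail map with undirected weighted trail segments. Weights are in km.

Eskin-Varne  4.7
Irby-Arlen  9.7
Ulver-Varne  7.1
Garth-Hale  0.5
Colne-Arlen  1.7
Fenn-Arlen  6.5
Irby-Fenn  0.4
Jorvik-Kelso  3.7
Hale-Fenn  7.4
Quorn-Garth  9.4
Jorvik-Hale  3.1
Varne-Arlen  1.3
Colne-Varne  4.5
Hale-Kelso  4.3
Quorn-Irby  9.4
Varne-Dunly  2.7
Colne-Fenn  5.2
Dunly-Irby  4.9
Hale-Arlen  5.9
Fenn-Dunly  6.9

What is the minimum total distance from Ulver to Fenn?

14.9 km

Candidate routes:
Ulver - Varne - Dunly - Fenn: 7.1+2.7+6.9 = 16.7
Ulver - Varne - Arlen - Fenn: 7.1+1.3+6.5 = 14.9
Ulver - Varne - Arlen - Colne - Fenn: 7.1+1.3+1.7+5.2 = 15.3
Ulver - Varne - Dunly - Irby - Fenn: 7.1+2.7+4.9+0.4 = 15.1
Cheapest is Ulver - Varne - Arlen - Fenn at 14.9 km.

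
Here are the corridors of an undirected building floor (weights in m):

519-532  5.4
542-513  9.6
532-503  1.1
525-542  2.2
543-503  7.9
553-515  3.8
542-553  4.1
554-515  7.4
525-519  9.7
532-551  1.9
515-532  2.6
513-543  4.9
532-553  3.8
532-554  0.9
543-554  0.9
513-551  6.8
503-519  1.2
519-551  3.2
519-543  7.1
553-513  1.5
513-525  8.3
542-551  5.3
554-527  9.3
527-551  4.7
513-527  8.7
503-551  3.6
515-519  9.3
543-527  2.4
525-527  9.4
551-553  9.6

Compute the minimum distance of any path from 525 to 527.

Enumerating some paths:
525 - 527: 9.4 = 9.4
525 - 542 - 551 - 532 - 554 - 543 - 527: 2.2+5.3+1.9+0.9+0.9+2.4 = 13.6
525 - 542 - 551 - 527: 2.2+5.3+4.7 = 12.2
The minimum is 9.4 m via 525 - 527.

9.4 m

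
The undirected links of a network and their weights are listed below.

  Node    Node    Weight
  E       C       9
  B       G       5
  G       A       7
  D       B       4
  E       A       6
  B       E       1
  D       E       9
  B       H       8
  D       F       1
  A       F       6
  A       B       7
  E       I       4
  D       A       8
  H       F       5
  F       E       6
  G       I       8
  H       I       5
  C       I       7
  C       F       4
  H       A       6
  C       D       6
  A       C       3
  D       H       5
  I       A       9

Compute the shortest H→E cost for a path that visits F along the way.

11

Best H to F: H → F costing 5
Best F to E: F → E costing 6
Total via F: 5 + 6 = 11.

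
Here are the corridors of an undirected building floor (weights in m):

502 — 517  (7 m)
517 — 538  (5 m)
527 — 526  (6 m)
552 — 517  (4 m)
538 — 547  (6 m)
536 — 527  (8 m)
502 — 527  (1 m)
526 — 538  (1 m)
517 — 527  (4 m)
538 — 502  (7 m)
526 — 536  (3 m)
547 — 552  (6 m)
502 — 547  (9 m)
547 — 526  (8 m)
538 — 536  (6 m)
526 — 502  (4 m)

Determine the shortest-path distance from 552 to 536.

Enumerating some paths:
552–517–527–536: 4+4+8 = 16
552–517–538–526–536: 4+5+1+3 = 13
552–517–538–536: 4+5+6 = 15
552–547–538–526–536: 6+6+1+3 = 16
Cheapest is 552–517–538–526–536 at 13 m.

13 m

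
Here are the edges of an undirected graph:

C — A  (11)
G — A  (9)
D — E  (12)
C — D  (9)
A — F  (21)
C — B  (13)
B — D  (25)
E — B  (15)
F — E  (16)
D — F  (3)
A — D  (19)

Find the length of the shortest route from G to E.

Shortest distances from G:
G: 0
A: 9  (via G)
C: 20  (via A)
D: 28  (via A)
F: 30  (via A)
B: 33  (via C)
E: 40  (via D)
Shortest route: G–A–D–E = 40.

40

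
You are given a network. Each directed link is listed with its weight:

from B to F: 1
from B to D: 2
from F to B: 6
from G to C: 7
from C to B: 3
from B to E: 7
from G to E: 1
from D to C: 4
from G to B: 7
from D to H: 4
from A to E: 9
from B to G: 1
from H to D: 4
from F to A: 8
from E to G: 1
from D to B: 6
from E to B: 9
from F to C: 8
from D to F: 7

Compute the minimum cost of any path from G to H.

Running Dijkstra from G:
G: 0
E: 1  (via G)
B: 7  (via G)
C: 7  (via G)
F: 8  (via B)
D: 9  (via B)
H: 13  (via D)
Shortest route: G–B–D–H = 13.

13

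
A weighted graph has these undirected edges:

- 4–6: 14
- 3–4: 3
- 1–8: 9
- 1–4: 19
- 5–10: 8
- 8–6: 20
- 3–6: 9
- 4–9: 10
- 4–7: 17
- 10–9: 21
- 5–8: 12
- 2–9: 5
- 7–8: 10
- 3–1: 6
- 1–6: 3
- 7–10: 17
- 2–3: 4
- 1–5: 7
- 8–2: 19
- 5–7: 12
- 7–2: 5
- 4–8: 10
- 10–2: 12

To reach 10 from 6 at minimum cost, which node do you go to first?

Enumerating some paths:
6 - 1 - 3 - 2 - 10: 3+6+4+12 = 25
6 - 1 - 5 - 10: 3+7+8 = 18
6 - 3 - 1 - 5 - 10: 9+6+7+8 = 30
6 - 3 - 2 - 10: 9+4+12 = 25
The minimum is 18 via 6 - 1 - 5 - 10.
So from 6 the first move is to 1.

1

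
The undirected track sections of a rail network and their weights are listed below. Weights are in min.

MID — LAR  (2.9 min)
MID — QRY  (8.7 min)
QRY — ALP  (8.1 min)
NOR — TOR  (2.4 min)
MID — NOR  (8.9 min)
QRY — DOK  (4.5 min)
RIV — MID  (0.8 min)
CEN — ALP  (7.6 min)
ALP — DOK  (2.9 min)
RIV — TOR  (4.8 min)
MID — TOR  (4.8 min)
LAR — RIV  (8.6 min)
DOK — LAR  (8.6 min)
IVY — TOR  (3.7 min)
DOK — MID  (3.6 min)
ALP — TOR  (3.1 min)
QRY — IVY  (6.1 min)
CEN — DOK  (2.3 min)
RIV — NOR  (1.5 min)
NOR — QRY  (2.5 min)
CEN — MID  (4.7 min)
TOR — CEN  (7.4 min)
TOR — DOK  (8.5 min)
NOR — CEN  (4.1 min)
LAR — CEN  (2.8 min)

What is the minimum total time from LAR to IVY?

Enumerating some paths:
LAR → MID → TOR → IVY: 2.9+4.8+3.7 = 11.4
LAR → MID → RIV → NOR → TOR → IVY: 2.9+0.8+1.5+2.4+3.7 = 11.3
Cheapest is LAR → MID → RIV → NOR → TOR → IVY at 11.3 min.

11.3 min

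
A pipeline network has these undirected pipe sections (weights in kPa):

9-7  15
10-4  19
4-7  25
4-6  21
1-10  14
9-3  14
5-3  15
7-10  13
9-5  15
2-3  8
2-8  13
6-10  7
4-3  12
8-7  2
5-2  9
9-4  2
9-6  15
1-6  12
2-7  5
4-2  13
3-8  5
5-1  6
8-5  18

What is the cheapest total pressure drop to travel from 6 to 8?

Candidate routes:
6 → 1 → 5 → 2 → 7 → 8: 12+6+9+5+2 = 34
6 → 10 → 7 → 8: 7+13+2 = 22
6 → 9 → 7 → 8: 15+15+2 = 32
Cheapest is 6 → 10 → 7 → 8 at 22 kPa.

22 kPa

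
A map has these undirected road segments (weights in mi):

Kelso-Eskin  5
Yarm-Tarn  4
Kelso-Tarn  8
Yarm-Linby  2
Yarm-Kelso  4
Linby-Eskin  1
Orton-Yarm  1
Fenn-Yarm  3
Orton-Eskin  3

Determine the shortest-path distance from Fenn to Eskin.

Candidate routes:
Fenn–Yarm–Linby–Eskin: 3+2+1 = 6
Fenn–Yarm–Kelso–Eskin: 3+4+5 = 12
Fenn–Yarm–Orton–Eskin: 3+1+3 = 7
Cheapest is Fenn–Yarm–Linby–Eskin at 6 mi.

6 mi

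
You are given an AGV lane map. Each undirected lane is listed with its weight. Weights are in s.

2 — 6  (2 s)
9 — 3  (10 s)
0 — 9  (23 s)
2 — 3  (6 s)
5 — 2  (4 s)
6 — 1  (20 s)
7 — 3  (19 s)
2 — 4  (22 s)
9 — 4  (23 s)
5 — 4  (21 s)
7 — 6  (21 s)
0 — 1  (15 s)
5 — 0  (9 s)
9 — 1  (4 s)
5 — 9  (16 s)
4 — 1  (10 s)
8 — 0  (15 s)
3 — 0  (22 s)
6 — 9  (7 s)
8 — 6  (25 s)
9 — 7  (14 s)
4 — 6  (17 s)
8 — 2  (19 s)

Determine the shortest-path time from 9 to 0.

19 s

Enumerating some paths:
9 - 1 - 0: 4+15 = 19
9 - 6 - 2 - 5 - 0: 7+2+4+9 = 22
Cheapest is 9 - 1 - 0 at 19 s.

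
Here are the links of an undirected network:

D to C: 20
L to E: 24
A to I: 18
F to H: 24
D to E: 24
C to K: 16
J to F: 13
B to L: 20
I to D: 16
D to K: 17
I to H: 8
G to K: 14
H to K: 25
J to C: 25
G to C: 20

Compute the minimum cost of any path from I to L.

Running Dijkstra from I:
I: 0
H: 8  (via I)
D: 16  (via I)
A: 18  (via I)
F: 32  (via H)
K: 33  (via H)
C: 36  (via D)
E: 40  (via D)
J: 45  (via F)
G: 47  (via K)
L: 64  (via E)
Shortest route: I → D → E → L = 64.

64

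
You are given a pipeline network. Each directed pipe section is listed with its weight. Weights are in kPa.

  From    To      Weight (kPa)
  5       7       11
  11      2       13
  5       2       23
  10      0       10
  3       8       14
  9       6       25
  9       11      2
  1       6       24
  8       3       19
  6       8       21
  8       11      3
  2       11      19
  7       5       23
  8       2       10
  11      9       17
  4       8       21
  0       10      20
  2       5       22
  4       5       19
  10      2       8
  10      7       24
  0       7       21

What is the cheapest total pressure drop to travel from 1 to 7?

88 kPa

Candidate routes:
1 - 6 - 8 - 2 - 5 - 7: 24+21+10+22+11 = 88
1 - 6 - 8 - 11 - 2 - 5 - 7: 24+21+3+13+22+11 = 94
The minimum is 88 kPa via 1 - 6 - 8 - 2 - 5 - 7.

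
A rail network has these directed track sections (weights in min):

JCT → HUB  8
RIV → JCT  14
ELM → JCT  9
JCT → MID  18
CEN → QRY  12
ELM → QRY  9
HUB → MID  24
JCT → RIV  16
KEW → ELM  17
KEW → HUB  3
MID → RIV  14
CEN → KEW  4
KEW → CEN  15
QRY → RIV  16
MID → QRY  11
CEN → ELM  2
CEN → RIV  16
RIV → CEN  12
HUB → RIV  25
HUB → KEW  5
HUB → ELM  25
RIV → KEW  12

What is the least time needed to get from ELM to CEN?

Settle nodes by increasing distance from ELM:
ELM: 0
JCT: 9  (via ELM)
QRY: 9  (via ELM)
HUB: 17  (via JCT)
KEW: 22  (via HUB)
RIV: 25  (via JCT)
MID: 27  (via JCT)
CEN: 37  (via KEW)
Shortest route: ELM–JCT–HUB–KEW–CEN = 37 min.

37 min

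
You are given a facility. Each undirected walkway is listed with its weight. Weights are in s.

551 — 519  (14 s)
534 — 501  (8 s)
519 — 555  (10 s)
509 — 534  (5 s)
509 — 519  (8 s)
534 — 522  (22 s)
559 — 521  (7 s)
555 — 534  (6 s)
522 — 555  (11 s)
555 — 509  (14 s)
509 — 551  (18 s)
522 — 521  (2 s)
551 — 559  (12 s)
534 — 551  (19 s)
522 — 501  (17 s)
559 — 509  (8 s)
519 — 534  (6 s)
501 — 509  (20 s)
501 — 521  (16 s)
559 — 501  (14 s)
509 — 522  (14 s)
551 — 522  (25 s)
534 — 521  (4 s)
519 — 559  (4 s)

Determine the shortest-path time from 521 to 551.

19 s

Candidate routes:
521–534–519–551: 4+6+14 = 24
521–534–551: 4+19 = 23
521–559–519–551: 7+4+14 = 25
521–559–551: 7+12 = 19
Cheapest is 521–559–551 at 19 s.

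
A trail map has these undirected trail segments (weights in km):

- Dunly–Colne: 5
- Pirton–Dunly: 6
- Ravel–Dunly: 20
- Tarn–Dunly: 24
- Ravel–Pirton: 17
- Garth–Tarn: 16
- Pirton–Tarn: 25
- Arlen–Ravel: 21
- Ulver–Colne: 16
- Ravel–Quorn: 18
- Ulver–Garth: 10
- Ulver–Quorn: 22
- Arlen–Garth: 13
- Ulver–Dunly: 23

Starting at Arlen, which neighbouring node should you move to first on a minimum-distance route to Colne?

Garth

Candidate routes:
Arlen → Ravel → Dunly → Colne: 21+20+5 = 46
Arlen → Garth → Ulver → Colne: 13+10+16 = 39
Arlen → Ravel → Pirton → Dunly → Colne: 21+17+6+5 = 49
The minimum is 39 km via Arlen → Garth → Ulver → Colne.
So from Arlen the first move is to Garth.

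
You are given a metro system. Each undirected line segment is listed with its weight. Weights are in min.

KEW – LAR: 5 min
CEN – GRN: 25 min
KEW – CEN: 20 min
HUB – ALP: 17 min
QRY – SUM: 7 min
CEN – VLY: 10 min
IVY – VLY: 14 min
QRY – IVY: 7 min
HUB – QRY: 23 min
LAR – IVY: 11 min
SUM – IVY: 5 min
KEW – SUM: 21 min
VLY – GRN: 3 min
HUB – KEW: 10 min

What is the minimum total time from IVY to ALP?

43 min

Enumerating some paths:
IVY - QRY - HUB - ALP: 7+23+17 = 47
IVY - LAR - KEW - HUB - ALP: 11+5+10+17 = 43
IVY - SUM - QRY - HUB - ALP: 5+7+23+17 = 52
The minimum is 43 min via IVY - LAR - KEW - HUB - ALP.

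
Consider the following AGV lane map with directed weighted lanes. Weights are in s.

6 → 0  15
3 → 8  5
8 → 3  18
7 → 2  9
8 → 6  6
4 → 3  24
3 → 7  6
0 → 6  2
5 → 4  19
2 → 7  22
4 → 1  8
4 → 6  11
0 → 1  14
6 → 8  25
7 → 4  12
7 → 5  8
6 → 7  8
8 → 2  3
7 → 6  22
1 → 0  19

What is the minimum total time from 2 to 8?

63 s

Running Dijkstra from 2:
2: 0
7: 22  (via 2)
5: 30  (via 7)
4: 34  (via 7)
1: 42  (via 4)
6: 44  (via 7)
3: 58  (via 4)
0: 59  (via 6)
8: 63  (via 3)
Shortest route: 2–7–4–3–8 = 63 s.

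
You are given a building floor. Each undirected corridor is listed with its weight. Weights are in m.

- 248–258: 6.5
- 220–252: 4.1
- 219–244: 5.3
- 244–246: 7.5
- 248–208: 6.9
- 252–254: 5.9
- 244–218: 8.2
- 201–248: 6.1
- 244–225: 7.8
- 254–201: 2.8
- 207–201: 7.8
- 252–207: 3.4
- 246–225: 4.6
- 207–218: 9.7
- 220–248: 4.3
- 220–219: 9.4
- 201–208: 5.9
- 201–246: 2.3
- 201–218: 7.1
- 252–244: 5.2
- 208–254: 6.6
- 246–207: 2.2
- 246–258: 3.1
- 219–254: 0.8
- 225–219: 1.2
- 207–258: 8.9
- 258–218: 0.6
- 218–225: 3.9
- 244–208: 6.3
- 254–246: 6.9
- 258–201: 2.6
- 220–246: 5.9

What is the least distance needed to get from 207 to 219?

8 m

Enumerating some paths:
207 - 246 - 254 - 219: 2.2+6.9+0.8 = 9.9
207 - 246 - 201 - 254 - 219: 2.2+2.3+2.8+0.8 = 8.1
207 - 246 - 225 - 219: 2.2+4.6+1.2 = 8
Cheapest is 207 - 246 - 225 - 219 at 8 m.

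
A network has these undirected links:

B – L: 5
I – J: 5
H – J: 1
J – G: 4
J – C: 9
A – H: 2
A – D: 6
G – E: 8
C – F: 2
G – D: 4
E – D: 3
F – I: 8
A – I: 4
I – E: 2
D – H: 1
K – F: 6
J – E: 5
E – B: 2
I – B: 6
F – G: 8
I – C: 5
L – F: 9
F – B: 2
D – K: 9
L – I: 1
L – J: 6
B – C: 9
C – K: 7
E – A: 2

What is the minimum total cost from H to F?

Running Dijkstra from H:
H: 0
D: 1  (via H)
J: 1  (via H)
A: 2  (via H)
E: 4  (via D)
G: 5  (via D)
B: 6  (via E)
I: 6  (via J)
L: 7  (via J)
F: 8  (via B)
Shortest route: H → D → E → B → F = 8.

8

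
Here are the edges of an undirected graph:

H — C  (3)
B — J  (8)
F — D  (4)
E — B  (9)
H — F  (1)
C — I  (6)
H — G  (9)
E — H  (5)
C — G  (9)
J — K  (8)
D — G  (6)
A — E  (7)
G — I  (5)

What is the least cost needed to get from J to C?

Candidate routes:
J–B–E–H–F–D–G–C: 8+9+5+1+4+6+9 = 42
J–B–E–H–G–I–C: 8+9+5+9+5+6 = 42
J–B–E–H–C: 8+9+5+3 = 25
J–B–E–H–G–C: 8+9+5+9+9 = 40
Cheapest is J–B–E–H–C at 25.

25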